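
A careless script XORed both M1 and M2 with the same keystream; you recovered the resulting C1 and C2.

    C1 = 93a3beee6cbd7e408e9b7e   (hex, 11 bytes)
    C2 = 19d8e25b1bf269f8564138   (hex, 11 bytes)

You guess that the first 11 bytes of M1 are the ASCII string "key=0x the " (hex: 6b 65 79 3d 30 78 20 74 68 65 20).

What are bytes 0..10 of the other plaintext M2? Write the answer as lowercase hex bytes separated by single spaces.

e1 1e 25 88 47 37 37 cc b0 bf 66

First, C1 ⊕ C2 = (M1 ⊕ K) ⊕ (M2 ⊕ K) = M1 ⊕ M2, so the key drops out. Then M2 = (M1 ⊕ M2) ⊕ M1 over the first 11 bytes.
byte 0: (93 ⊕ 19) ⊕ 6b = 8a ⊕ 6b = e1
byte 1: (a3 ⊕ d8) ⊕ 65 = 7b ⊕ 65 = 1e
byte 2: (be ⊕ e2) ⊕ 79 = 5c ⊕ 79 = 25
byte 3: (ee ⊕ 5b) ⊕ 3d = b5 ⊕ 3d = 88
byte 4: (6c ⊕ 1b) ⊕ 30 = 77 ⊕ 30 = 47
byte 5: (bd ⊕ f2) ⊕ 78 = 4f ⊕ 78 = 37
byte 6: (7e ⊕ 69) ⊕ 20 = 17 ⊕ 20 = 37
byte 7: (40 ⊕ f8) ⊕ 74 = b8 ⊕ 74 = cc
byte 8: (8e ⊕ 56) ⊕ 68 = d8 ⊕ 68 = b0
byte 9: (9b ⊕ 41) ⊕ 65 = da ⊕ 65 = bf
byte 10: (7e ⊕ 38) ⊕ 20 = 46 ⊕ 20 = 66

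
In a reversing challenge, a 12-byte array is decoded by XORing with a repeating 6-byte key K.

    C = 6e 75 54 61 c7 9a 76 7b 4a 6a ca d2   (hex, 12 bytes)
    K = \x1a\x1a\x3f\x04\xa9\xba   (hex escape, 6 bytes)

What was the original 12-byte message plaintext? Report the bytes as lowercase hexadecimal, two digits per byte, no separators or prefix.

The 6-byte key repeats, so the effective keystream is 1a 1a 3f 04 a9 ba 1a 1a 3f 04 a9 ba.
byte 0: 01101110 XOR 00011010 = 01110100
byte 1: 01110101 XOR 00011010 = 01101111
byte 2: 01010100 XOR 00111111 = 01101011
byte 3: 01100001 XOR 00000100 = 01100101
byte 4: 11000111 XOR 10101001 = 01101110
byte 5: 10011010 XOR 10111010 = 00100000
byte 6: 01110110 XOR 00011010 = 01101100
byte 7: 01111011 XOR 00011010 = 01100001
byte 8: 01001010 XOR 00111111 = 01110101
byte 9: 01101010 XOR 00000100 = 01101110
byte 10: 11001010 XOR 10101001 = 01100011
byte 11: 11010010 XOR 10111010 = 01101000

746f6b656e206c61756e6368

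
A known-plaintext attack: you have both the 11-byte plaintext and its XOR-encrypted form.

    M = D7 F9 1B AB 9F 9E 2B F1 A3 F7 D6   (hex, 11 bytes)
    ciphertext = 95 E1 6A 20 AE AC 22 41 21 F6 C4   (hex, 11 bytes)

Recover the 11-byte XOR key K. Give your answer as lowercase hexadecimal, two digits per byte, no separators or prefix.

Since ciphertext = M ⊕ K, XORing both sides with M gives K = M ⊕ ciphertext.
byte 0: 215 ⊕ 149 =  66
byte 1: 249 ⊕ 225 =  24
byte 2:  27 ⊕ 106 = 113
byte 3: 171 ⊕  32 = 139
byte 4: 159 ⊕ 174 =  49
byte 5: 158 ⊕ 172 =  50
byte 6:  43 ⊕  34 =   9
byte 7: 241 ⊕  65 = 176
byte 8: 163 ⊕  33 = 130
byte 9: 247 ⊕ 246 =   1
byte 10: 214 ⊕ 196 =  18

4218718b313209b0820112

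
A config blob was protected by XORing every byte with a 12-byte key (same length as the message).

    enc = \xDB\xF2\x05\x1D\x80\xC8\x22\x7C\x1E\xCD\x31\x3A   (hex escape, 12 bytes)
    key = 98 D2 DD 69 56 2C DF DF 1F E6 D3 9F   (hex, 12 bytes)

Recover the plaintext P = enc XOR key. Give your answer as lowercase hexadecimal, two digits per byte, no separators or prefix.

4320d874d6e4fda3012be2a5

XOR is its own inverse, so applying the key byte-wise gives the result directly.
byte 0: db xor 98 = 43
byte 1: f2 xor d2 = 20
byte 2: 05 xor dd = d8
byte 3: 1d xor 69 = 74
byte 4: 80 xor 56 = d6
byte 5: c8 xor 2c = e4
byte 6: 22 xor df = fd
byte 7: 7c xor df = a3
byte 8: 1e xor 1f = 01
byte 9: cd xor e6 = 2b
byte 10: 31 xor d3 = e2
byte 11: 3a xor 9f = a5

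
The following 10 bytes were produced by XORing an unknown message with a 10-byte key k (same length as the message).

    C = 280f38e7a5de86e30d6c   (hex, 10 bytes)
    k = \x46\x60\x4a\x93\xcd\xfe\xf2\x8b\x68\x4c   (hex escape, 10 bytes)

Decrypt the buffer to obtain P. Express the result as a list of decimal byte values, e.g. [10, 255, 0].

[110, 111, 114, 116, 104, 32, 116, 104, 101, 32]

byte 0: 28 ^ 46 = 6e
byte 1: 0f ^ 60 = 6f
byte 2: 38 ^ 4a = 72
byte 3: e7 ^ 93 = 74
byte 4: a5 ^ cd = 68
byte 5: de ^ fe = 20
byte 6: 86 ^ f2 = 74
byte 7: e3 ^ 8b = 68
byte 8: 0d ^ 68 = 65
byte 9: 6c ^ 4c = 20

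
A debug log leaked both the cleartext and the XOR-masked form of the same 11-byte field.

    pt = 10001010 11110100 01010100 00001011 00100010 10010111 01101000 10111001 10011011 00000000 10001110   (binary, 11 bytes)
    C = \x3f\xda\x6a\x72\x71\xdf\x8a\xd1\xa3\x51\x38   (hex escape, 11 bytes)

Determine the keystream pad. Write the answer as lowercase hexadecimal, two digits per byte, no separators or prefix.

Since C = pt ⊕ pad, XORing both sides with pt gives pad = pt ⊕ C.
8a XOR 3f = b5
f4 XOR da = 2e
54 XOR 6a = 3e
0b XOR 72 = 79
22 XOR 71 = 53
97 XOR df = 48
68 XOR 8a = e2
b9 XOR d1 = 68
9b XOR a3 = 38
00 XOR 51 = 51
8e XOR 38 = b6

b52e3e795348e2683851b6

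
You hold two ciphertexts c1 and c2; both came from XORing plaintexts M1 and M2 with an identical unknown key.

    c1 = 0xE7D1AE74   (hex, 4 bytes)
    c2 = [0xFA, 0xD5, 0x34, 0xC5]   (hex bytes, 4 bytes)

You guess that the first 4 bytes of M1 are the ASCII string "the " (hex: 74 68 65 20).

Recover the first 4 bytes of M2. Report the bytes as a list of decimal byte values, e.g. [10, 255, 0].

[105, 108, 255, 145]

First, c1 ⊕ c2 = (M1 ⊕ K) ⊕ (M2 ⊕ K) = M1 ⊕ M2, so the key drops out. Then M2 = (M1 ⊕ M2) ⊕ M1 over the first 4 bytes.
byte 0: (e7 ^ fa) ^ 74 = 1d ^ 74 = 69
byte 1: (d1 ^ d5) ^ 68 = 04 ^ 68 = 6c
byte 2: (ae ^ 34) ^ 65 = 9a ^ 65 = ff
byte 3: (74 ^ c5) ^ 20 = b1 ^ 20 = 91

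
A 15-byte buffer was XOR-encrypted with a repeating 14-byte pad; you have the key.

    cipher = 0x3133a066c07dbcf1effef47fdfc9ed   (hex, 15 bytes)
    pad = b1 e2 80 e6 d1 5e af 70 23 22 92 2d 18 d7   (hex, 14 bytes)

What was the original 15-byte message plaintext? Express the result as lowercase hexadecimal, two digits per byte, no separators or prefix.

The 14-byte key repeats, so the effective keystream is b1 e2 80 e6 d1 5e af 70 23 22 92 2d 18 d7 b1.
byte 0: 31 ⊕ b1 = 80
byte 1: 33 ⊕ e2 = d1
byte 2: a0 ⊕ 80 = 20
byte 3: 66 ⊕ e6 = 80
byte 4: c0 ⊕ d1 = 11
byte 5: 7d ⊕ 5e = 23
byte 6: bc ⊕ af = 13
byte 7: f1 ⊕ 70 = 81
byte 8: ef ⊕ 23 = cc
byte 9: fe ⊕ 22 = dc
byte 10: f4 ⊕ 92 = 66
byte 11: 7f ⊕ 2d = 52
byte 12: df ⊕ 18 = c7
byte 13: c9 ⊕ d7 = 1e
byte 14: ed ⊕ b1 = 5c

80d1208011231381ccdc6652c71e5c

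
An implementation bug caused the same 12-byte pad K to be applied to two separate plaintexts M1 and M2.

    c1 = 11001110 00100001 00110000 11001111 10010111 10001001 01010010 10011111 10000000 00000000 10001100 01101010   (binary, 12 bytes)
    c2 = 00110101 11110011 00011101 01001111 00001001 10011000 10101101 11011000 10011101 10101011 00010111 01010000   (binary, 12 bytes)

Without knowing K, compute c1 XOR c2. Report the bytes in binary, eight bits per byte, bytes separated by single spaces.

11111011 11010010 00101101 10000000 10011110 00010001 11111111 01000111 00011101 10101011 10011011 00111010

c1 ⊕ c2 = (M1 ⊕ K) ⊕ (M2 ⊕ K) = M1 ⊕ M2 — the shared key cancels under XOR.
byte 0: ce XOR 35 = fb
byte 1: 21 XOR f3 = d2
byte 2: 30 XOR 1d = 2d
byte 3: cf XOR 4f = 80
byte 4: 97 XOR 09 = 9e
byte 5: 89 XOR 98 = 11
byte 6: 52 XOR ad = ff
byte 7: 9f XOR d8 = 47
byte 8: 80 XOR 9d = 1d
byte 9: 00 XOR ab = ab
byte 10: 8c XOR 17 = 9b
byte 11: 6a XOR 50 = 3a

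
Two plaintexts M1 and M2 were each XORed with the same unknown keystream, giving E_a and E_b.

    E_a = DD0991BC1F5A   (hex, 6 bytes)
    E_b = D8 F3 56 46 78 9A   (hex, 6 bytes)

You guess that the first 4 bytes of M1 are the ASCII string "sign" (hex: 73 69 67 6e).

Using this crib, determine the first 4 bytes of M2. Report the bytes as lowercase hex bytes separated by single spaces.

First, E_a ⊕ E_b = (M1 ⊕ K) ⊕ (M2 ⊕ K) = M1 ⊕ M2, so the key drops out. Then M2 = (M1 ⊕ M2) ⊕ M1 over the first 4 bytes.
byte 0: (dd ^ d8) ^ 73 = 05 ^ 73 = 76
byte 1: (09 ^ f3) ^ 69 = fa ^ 69 = 93
byte 2: (91 ^ 56) ^ 67 = c7 ^ 67 = a0
byte 3: (bc ^ 46) ^ 6e = fa ^ 6e = 94

76 93 a0 94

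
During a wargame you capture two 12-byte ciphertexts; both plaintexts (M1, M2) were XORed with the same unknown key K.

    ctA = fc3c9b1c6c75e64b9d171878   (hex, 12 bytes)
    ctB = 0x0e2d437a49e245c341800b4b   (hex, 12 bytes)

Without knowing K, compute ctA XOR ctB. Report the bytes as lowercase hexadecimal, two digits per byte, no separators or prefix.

f211d8662597a388dc971333

ctA ⊕ ctB = (M1 ⊕ K) ⊕ (M2 ⊕ K) = M1 ⊕ M2 — the shared key cancels under XOR.
fc ⊕ 0e = f2
3c ⊕ 2d = 11
9b ⊕ 43 = d8
1c ⊕ 7a = 66
6c ⊕ 49 = 25
75 ⊕ e2 = 97
e6 ⊕ 45 = a3
4b ⊕ c3 = 88
9d ⊕ 41 = dc
17 ⊕ 80 = 97
18 ⊕ 0b = 13
78 ⊕ 4b = 33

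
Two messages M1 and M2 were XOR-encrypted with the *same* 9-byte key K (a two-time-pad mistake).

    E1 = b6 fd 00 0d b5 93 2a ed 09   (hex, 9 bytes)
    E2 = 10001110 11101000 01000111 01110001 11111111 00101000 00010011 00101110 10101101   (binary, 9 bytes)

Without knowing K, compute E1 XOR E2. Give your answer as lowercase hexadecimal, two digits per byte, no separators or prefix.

3815477c4abb39c3a4

E1 ⊕ E2 = (M1 ⊕ K) ⊕ (M2 ⊕ K) = M1 ⊕ M2 — the shared key cancels under XOR.
byte 0: b6 xor 8e = 38
byte 1: fd xor e8 = 15
byte 2: 00 xor 47 = 47
byte 3: 0d xor 71 = 7c
byte 4: b5 xor ff = 4a
byte 5: 93 xor 28 = bb
byte 6: 2a xor 13 = 39
byte 7: ed xor 2e = c3
byte 8: 09 xor ad = a4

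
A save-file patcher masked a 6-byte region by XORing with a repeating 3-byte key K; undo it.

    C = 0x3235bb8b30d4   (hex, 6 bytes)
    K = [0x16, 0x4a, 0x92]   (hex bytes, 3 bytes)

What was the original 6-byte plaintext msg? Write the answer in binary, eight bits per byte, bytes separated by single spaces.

The 3-byte key repeats, so the effective keystream is 16 4a 92 16 4a 92.
byte 0: 32 XOR 16 = 24
byte 1: 35 XOR 4a = 7f
byte 2: bb XOR 92 = 29
byte 3: 8b XOR 16 = 9d
byte 4: 30 XOR 4a = 7a
byte 5: d4 XOR 92 = 46

00100100 01111111 00101001 10011101 01111010 01000110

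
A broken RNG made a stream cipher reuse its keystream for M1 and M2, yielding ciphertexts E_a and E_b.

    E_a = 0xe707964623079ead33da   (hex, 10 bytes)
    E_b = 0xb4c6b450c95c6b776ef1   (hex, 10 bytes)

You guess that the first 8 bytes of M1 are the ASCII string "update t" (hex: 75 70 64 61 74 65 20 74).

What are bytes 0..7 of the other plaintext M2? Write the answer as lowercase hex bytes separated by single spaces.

26 b1 46 77 9e 3e d5 ae

First, E_a ⊕ E_b = (M1 ⊕ K) ⊕ (M2 ⊕ K) = M1 ⊕ M2, so the key drops out. Then M2 = (M1 ⊕ M2) ⊕ M1 over the first 8 bytes.
byte 0: (e7 ^ b4) ^ 75 = 53 ^ 75 = 26
byte 1: (07 ^ c6) ^ 70 = c1 ^ 70 = b1
byte 2: (96 ^ b4) ^ 64 = 22 ^ 64 = 46
byte 3: (46 ^ 50) ^ 61 = 16 ^ 61 = 77
byte 4: (23 ^ c9) ^ 74 = ea ^ 74 = 9e
byte 5: (07 ^ 5c) ^ 65 = 5b ^ 65 = 3e
byte 6: (9e ^ 6b) ^ 20 = f5 ^ 20 = d5
byte 7: (ad ^ 77) ^ 74 = da ^ 74 = ae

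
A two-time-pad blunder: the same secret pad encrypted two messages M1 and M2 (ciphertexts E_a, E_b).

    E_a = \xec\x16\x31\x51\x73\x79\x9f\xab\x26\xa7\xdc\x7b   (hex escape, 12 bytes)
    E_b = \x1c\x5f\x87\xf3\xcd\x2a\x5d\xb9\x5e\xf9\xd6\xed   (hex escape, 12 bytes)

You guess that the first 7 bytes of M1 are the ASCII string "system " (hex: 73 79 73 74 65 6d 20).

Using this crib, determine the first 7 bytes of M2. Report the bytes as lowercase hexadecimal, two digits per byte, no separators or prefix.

8330c5d6db3ee2

First, E_a ⊕ E_b = (M1 ⊕ K) ⊕ (M2 ⊕ K) = M1 ⊕ M2, so the key drops out. Then M2 = (M1 ⊕ M2) ⊕ M1 over the first 7 bytes.
byte 0: (ec xor 1c) xor 73 = f0 xor 73 = 83
byte 1: (16 xor 5f) xor 79 = 49 xor 79 = 30
byte 2: (31 xor 87) xor 73 = b6 xor 73 = c5
byte 3: (51 xor f3) xor 74 = a2 xor 74 = d6
byte 4: (73 xor cd) xor 65 = be xor 65 = db
byte 5: (79 xor 2a) xor 6d = 53 xor 6d = 3e
byte 6: (9f xor 5d) xor 20 = c2 xor 20 = e2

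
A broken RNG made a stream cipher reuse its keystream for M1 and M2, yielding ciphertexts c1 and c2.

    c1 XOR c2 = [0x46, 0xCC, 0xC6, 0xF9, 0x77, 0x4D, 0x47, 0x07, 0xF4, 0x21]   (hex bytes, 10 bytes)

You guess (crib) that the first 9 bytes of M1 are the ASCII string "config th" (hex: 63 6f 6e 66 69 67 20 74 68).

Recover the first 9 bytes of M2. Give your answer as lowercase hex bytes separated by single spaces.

Since c1 ⊕ c2 = M1 ⊕ M2, XORing with the guessed M1 bytes yields the corresponding M2 bytes: M2 = (c1 ⊕ c2) ⊕ M1.
 70 ^  99 =  37
204 ^ 111 = 163
198 ^ 110 = 168
249 ^ 102 = 159
119 ^ 105 =  30
 77 ^ 103 =  42
 71 ^  32 = 103
  7 ^ 116 = 115
244 ^ 104 = 156

25 a3 a8 9f 1e 2a 67 73 9c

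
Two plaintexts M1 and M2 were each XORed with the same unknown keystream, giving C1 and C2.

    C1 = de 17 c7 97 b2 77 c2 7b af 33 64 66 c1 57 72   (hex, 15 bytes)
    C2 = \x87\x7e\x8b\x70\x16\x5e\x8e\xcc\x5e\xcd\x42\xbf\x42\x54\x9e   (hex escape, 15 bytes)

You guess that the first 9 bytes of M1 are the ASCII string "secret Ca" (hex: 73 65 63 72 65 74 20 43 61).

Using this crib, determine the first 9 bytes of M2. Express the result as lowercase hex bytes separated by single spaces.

First, C1 ⊕ C2 = (M1 ⊕ K) ⊕ (M2 ⊕ K) = M1 ⊕ M2, so the key drops out. Then M2 = (M1 ⊕ M2) ⊕ M1 over the first 9 bytes.
byte 0: (de XOR 87) XOR 73 = 59 XOR 73 = 2a
byte 1: (17 XOR 7e) XOR 65 = 69 XOR 65 = 0c
byte 2: (c7 XOR 8b) XOR 63 = 4c XOR 63 = 2f
byte 3: (97 XOR 70) XOR 72 = e7 XOR 72 = 95
byte 4: (b2 XOR 16) XOR 65 = a4 XOR 65 = c1
byte 5: (77 XOR 5e) XOR 74 = 29 XOR 74 = 5d
byte 6: (c2 XOR 8e) XOR 20 = 4c XOR 20 = 6c
byte 7: (7b XOR cc) XOR 43 = b7 XOR 43 = f4
byte 8: (af XOR 5e) XOR 61 = f1 XOR 61 = 90

2a 0c 2f 95 c1 5d 6c f4 90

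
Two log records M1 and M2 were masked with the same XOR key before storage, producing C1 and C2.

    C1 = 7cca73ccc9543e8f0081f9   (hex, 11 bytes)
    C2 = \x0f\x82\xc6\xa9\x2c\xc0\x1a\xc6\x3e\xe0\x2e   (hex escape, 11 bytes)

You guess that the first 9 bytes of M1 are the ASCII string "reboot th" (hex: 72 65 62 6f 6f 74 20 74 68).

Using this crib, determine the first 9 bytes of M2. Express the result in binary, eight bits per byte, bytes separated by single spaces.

First, C1 ⊕ C2 = (M1 ⊕ K) ⊕ (M2 ⊕ K) = M1 ⊕ M2, so the key drops out. Then M2 = (M1 ⊕ M2) ⊕ M1 over the first 9 bytes.
byte 0: (7c ^ 0f) ^ 72 = 73 ^ 72 = 01
byte 1: (ca ^ 82) ^ 65 = 48 ^ 65 = 2d
byte 2: (73 ^ c6) ^ 62 = b5 ^ 62 = d7
byte 3: (cc ^ a9) ^ 6f = 65 ^ 6f = 0a
byte 4: (c9 ^ 2c) ^ 6f = e5 ^ 6f = 8a
byte 5: (54 ^ c0) ^ 74 = 94 ^ 74 = e0
byte 6: (3e ^ 1a) ^ 20 = 24 ^ 20 = 04
byte 7: (8f ^ c6) ^ 74 = 49 ^ 74 = 3d
byte 8: (00 ^ 3e) ^ 68 = 3e ^ 68 = 56

00000001 00101101 11010111 00001010 10001010 11100000 00000100 00111101 01010110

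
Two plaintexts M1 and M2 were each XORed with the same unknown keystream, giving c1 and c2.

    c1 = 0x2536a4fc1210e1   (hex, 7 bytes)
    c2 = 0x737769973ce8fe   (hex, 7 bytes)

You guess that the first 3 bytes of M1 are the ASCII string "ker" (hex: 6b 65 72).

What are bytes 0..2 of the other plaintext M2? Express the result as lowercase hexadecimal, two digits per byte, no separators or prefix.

3d24bf

First, c1 ⊕ c2 = (M1 ⊕ K) ⊕ (M2 ⊕ K) = M1 ⊕ M2, so the key drops out. Then M2 = (M1 ⊕ M2) ⊕ M1 over the first 3 bytes.
byte 0: (25 ^ 73) ^ 6b = 56 ^ 6b = 3d
byte 1: (36 ^ 77) ^ 65 = 41 ^ 65 = 24
byte 2: (a4 ^ 69) ^ 72 = cd ^ 72 = bf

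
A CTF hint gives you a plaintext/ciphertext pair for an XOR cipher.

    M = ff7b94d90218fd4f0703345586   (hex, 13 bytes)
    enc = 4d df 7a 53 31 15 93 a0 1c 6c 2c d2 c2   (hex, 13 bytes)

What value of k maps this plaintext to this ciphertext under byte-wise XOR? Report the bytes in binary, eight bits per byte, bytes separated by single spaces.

10110010 10100100 11101110 10001010 00110011 00001101 01101110 11101111 00011011 01101111 00011000 10000111 01000100

Since enc = M ⊕ k, XORing both sides with M gives k = M ⊕ enc.
255 ^  77 = 178
123 ^ 223 = 164
148 ^ 122 = 238
217 ^  83 = 138
  2 ^  49 =  51
 24 ^  21 =  13
253 ^ 147 = 110
 79 ^ 160 = 239
  7 ^  28 =  27
  3 ^ 108 = 111
 52 ^  44 =  24
 85 ^ 210 = 135
134 ^ 194 =  68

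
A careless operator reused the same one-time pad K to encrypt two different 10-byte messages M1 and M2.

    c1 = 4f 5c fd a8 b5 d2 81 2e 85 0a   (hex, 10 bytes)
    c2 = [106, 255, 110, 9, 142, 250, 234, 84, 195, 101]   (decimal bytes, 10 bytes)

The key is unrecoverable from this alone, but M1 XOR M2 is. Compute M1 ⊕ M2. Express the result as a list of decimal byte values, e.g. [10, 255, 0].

c1 ⊕ c2 = (M1 ⊕ K) ⊕ (M2 ⊕ K) = M1 ⊕ M2 — the shared key cancels under XOR.
4f ^ 6a = 25
5c ^ ff = a3
fd ^ 6e = 93
a8 ^ 09 = a1
b5 ^ 8e = 3b
d2 ^ fa = 28
81 ^ ea = 6b
2e ^ 54 = 7a
85 ^ c3 = 46
0a ^ 65 = 6f

[37, 163, 147, 161, 59, 40, 107, 122, 70, 111]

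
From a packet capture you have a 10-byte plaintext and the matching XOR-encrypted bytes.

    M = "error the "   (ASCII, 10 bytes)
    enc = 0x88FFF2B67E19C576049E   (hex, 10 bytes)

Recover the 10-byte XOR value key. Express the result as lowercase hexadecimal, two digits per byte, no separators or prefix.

Since enc = M ⊕ key, XORing both sides with M gives key = M ⊕ enc.
byte 0: 65 XOR 88 = ed
byte 1: 72 XOR ff = 8d
byte 2: 72 XOR f2 = 80
byte 3: 6f XOR b6 = d9
byte 4: 72 XOR 7e = 0c
byte 5: 20 XOR 19 = 39
byte 6: 74 XOR c5 = b1
byte 7: 68 XOR 76 = 1e
byte 8: 65 XOR 04 = 61
byte 9: 20 XOR 9e = be

ed8d80d90c39b11e61be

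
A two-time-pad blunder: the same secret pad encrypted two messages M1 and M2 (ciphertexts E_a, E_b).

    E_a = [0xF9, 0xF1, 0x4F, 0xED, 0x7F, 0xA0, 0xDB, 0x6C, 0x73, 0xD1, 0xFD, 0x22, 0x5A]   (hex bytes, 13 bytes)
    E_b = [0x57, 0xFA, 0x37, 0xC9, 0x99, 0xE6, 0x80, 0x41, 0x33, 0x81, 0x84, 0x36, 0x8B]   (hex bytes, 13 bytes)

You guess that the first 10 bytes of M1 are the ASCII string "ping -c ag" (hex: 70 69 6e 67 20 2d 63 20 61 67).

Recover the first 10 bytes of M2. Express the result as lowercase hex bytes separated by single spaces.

First, E_a ⊕ E_b = (M1 ⊕ K) ⊕ (M2 ⊕ K) = M1 ⊕ M2, so the key drops out. Then M2 = (M1 ⊕ M2) ⊕ M1 over the first 10 bytes.
byte 0: (f9 ^ 57) ^ 70 = ae ^ 70 = de
byte 1: (f1 ^ fa) ^ 69 = 0b ^ 69 = 62
byte 2: (4f ^ 37) ^ 6e = 78 ^ 6e = 16
byte 3: (ed ^ c9) ^ 67 = 24 ^ 67 = 43
byte 4: (7f ^ 99) ^ 20 = e6 ^ 20 = c6
byte 5: (a0 ^ e6) ^ 2d = 46 ^ 2d = 6b
byte 6: (db ^ 80) ^ 63 = 5b ^ 63 = 38
byte 7: (6c ^ 41) ^ 20 = 2d ^ 20 = 0d
byte 8: (73 ^ 33) ^ 61 = 40 ^ 61 = 21
byte 9: (d1 ^ 81) ^ 67 = 50 ^ 67 = 37

de 62 16 43 c6 6b 38 0d 21 37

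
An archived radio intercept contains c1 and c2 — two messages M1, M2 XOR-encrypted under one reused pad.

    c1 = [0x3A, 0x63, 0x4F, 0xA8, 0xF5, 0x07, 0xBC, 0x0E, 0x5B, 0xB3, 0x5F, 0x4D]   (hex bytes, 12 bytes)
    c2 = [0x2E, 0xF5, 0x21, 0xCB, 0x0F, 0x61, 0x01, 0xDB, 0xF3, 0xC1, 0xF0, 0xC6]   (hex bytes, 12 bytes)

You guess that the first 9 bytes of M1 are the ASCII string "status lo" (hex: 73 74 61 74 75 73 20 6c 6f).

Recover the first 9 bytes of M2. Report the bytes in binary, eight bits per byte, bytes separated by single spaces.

First, c1 ⊕ c2 = (M1 ⊕ K) ⊕ (M2 ⊕ K) = M1 ⊕ M2, so the key drops out. Then M2 = (M1 ⊕ M2) ⊕ M1 over the first 9 bytes.
byte 0: (3a ⊕ 2e) ⊕ 73 = 14 ⊕ 73 = 67
byte 1: (63 ⊕ f5) ⊕ 74 = 96 ⊕ 74 = e2
byte 2: (4f ⊕ 21) ⊕ 61 = 6e ⊕ 61 = 0f
byte 3: (a8 ⊕ cb) ⊕ 74 = 63 ⊕ 74 = 17
byte 4: (f5 ⊕ 0f) ⊕ 75 = fa ⊕ 75 = 8f
byte 5: (07 ⊕ 61) ⊕ 73 = 66 ⊕ 73 = 15
byte 6: (bc ⊕ 01) ⊕ 20 = bd ⊕ 20 = 9d
byte 7: (0e ⊕ db) ⊕ 6c = d5 ⊕ 6c = b9
byte 8: (5b ⊕ f3) ⊕ 6f = a8 ⊕ 6f = c7

01100111 11100010 00001111 00010111 10001111 00010101 10011101 10111001 11000111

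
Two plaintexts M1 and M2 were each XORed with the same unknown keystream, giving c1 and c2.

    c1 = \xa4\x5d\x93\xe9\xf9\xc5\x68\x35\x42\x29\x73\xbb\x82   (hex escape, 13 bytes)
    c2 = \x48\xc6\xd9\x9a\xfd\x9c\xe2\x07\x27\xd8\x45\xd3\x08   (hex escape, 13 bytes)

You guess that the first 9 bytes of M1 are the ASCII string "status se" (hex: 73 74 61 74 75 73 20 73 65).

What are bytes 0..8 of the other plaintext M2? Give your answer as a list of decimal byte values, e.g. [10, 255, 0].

[159, 239, 43, 7, 113, 42, 170, 65, 0]

First, c1 ⊕ c2 = (M1 ⊕ K) ⊕ (M2 ⊕ K) = M1 ⊕ M2, so the key drops out. Then M2 = (M1 ⊕ M2) ⊕ M1 over the first 9 bytes.
byte 0: (a4 ⊕ 48) ⊕ 73 = ec ⊕ 73 = 9f
byte 1: (5d ⊕ c6) ⊕ 74 = 9b ⊕ 74 = ef
byte 2: (93 ⊕ d9) ⊕ 61 = 4a ⊕ 61 = 2b
byte 3: (e9 ⊕ 9a) ⊕ 74 = 73 ⊕ 74 = 07
byte 4: (f9 ⊕ fd) ⊕ 75 = 04 ⊕ 75 = 71
byte 5: (c5 ⊕ 9c) ⊕ 73 = 59 ⊕ 73 = 2a
byte 6: (68 ⊕ e2) ⊕ 20 = 8a ⊕ 20 = aa
byte 7: (35 ⊕ 07) ⊕ 73 = 32 ⊕ 73 = 41
byte 8: (42 ⊕ 27) ⊕ 65 = 65 ⊕ 65 = 00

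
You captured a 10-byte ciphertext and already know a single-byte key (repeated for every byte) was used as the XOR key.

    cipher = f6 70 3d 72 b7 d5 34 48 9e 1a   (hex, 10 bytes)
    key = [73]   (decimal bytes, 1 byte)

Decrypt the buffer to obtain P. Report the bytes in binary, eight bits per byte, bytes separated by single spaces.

10111111 00111001 01110100 00111011 11111110 10011100 01111101 00000001 11010111 01010011

The 1-byte key repeats, so the effective keystream is 49 49 49 49 49 49 49 49 49 49.
byte 0: 11110110 ^ 01001001 = 10111111
byte 1: 01110000 ^ 01001001 = 00111001
byte 2: 00111101 ^ 01001001 = 01110100
byte 3: 01110010 ^ 01001001 = 00111011
byte 4: 10110111 ^ 01001001 = 11111110
byte 5: 11010101 ^ 01001001 = 10011100
byte 6: 00110100 ^ 01001001 = 01111101
byte 7: 01001000 ^ 01001001 = 00000001
byte 8: 10011110 ^ 01001001 = 11010111
byte 9: 00011010 ^ 01001001 = 01010011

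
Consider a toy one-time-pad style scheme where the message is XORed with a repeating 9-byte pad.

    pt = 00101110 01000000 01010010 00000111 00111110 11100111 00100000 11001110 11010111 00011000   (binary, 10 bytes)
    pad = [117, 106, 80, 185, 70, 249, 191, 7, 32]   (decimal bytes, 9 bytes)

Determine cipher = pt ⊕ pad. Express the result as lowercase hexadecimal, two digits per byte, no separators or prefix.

5b2a02be781e9fc9f76d

The 9-byte key repeats, so the effective keystream is 75 6a 50 b9 46 f9 bf 07 20 75.
byte 0: 2e ⊕ 75 = 5b
byte 1: 40 ⊕ 6a = 2a
byte 2: 52 ⊕ 50 = 02
byte 3: 07 ⊕ b9 = be
byte 4: 3e ⊕ 46 = 78
byte 5: e7 ⊕ f9 = 1e
byte 6: 20 ⊕ bf = 9f
byte 7: ce ⊕ 07 = c9
byte 8: d7 ⊕ 20 = f7
byte 9: 18 ⊕ 75 = 6d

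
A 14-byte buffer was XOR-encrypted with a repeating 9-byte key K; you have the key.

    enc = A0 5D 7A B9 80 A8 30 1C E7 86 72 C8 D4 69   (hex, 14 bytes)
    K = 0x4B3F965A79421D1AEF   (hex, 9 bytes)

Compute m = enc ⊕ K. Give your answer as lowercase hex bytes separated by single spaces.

eb 62 ec e3 f9 ea 2d 06 08 cd 4d 5e 8e 10

The 9-byte key repeats, so the effective keystream is 4b 3f 96 5a 79 42 1d 1a ef 4b 3f 96 5a 79.
byte 0: a0 ^ 4b = eb
byte 1: 5d ^ 3f = 62
byte 2: 7a ^ 96 = ec
byte 3: b9 ^ 5a = e3
byte 4: 80 ^ 79 = f9
byte 5: a8 ^ 42 = ea
byte 6: 30 ^ 1d = 2d
byte 7: 1c ^ 1a = 06
byte 8: e7 ^ ef = 08
byte 9: 86 ^ 4b = cd
byte 10: 72 ^ 3f = 4d
byte 11: c8 ^ 96 = 5e
byte 12: d4 ^ 5a = 8e
byte 13: 69 ^ 79 = 10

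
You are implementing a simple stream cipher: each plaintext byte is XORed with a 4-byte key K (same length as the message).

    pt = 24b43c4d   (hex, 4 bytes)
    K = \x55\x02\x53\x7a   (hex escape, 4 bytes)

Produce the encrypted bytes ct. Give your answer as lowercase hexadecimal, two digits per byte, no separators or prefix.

24 xor 55 = 71
b4 xor 02 = b6
3c xor 53 = 6f
4d xor 7a = 37

71b66f37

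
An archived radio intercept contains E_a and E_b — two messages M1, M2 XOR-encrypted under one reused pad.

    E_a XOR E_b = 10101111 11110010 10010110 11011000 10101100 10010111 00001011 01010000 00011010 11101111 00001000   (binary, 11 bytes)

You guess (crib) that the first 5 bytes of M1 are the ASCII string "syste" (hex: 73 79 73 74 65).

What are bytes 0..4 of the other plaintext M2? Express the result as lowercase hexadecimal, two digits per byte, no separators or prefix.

dc8be5acc9

Since E_a ⊕ E_b = M1 ⊕ M2, XORing with the guessed M1 bytes yields the corresponding M2 bytes: M2 = (E_a ⊕ E_b) ⊕ M1.
byte 0: af xor 73 = dc
byte 1: f2 xor 79 = 8b
byte 2: 96 xor 73 = e5
byte 3: d8 xor 74 = ac
byte 4: ac xor 65 = c9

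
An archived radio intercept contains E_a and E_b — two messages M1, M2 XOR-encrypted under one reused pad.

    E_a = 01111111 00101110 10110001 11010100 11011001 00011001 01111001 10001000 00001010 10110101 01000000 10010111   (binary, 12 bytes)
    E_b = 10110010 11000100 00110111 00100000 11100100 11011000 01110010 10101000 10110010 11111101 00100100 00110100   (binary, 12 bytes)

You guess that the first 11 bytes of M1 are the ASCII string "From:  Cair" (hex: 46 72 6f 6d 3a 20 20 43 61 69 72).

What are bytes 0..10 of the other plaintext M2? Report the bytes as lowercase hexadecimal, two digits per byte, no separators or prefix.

First, E_a ⊕ E_b = (M1 ⊕ K) ⊕ (M2 ⊕ K) = M1 ⊕ M2, so the key drops out. Then M2 = (M1 ⊕ M2) ⊕ M1 over the first 11 bytes.
byte 0: (7f XOR b2) XOR 46 = cd XOR 46 = 8b
byte 1: (2e XOR c4) XOR 72 = ea XOR 72 = 98
byte 2: (b1 XOR 37) XOR 6f = 86 XOR 6f = e9
byte 3: (d4 XOR 20) XOR 6d = f4 XOR 6d = 99
byte 4: (d9 XOR e4) XOR 3a = 3d XOR 3a = 07
byte 5: (19 XOR d8) XOR 20 = c1 XOR 20 = e1
byte 6: (79 XOR 72) XOR 20 = 0b XOR 20 = 2b
byte 7: (88 XOR a8) XOR 43 = 20 XOR 43 = 63
byte 8: (0a XOR b2) XOR 61 = b8 XOR 61 = d9
byte 9: (b5 XOR fd) XOR 69 = 48 XOR 69 = 21
byte 10: (40 XOR 24) XOR 72 = 64 XOR 72 = 16

8b98e99907e12b63d92116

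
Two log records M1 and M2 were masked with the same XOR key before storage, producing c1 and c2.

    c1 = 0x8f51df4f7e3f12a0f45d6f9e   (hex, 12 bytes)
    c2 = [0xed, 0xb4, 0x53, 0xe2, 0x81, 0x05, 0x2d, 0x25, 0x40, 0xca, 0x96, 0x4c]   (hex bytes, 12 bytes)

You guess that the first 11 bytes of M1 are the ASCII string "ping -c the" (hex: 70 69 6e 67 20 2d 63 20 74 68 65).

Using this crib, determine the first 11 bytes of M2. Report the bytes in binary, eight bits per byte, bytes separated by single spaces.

First, c1 ⊕ c2 = (M1 ⊕ K) ⊕ (M2 ⊕ K) = M1 ⊕ M2, so the key drops out. Then M2 = (M1 ⊕ M2) ⊕ M1 over the first 11 bytes.
byte 0: (8f ^ ed) ^ 70 = 62 ^ 70 = 12
byte 1: (51 ^ b4) ^ 69 = e5 ^ 69 = 8c
byte 2: (df ^ 53) ^ 6e = 8c ^ 6e = e2
byte 3: (4f ^ e2) ^ 67 = ad ^ 67 = ca
byte 4: (7e ^ 81) ^ 20 = ff ^ 20 = df
byte 5: (3f ^ 05) ^ 2d = 3a ^ 2d = 17
byte 6: (12 ^ 2d) ^ 63 = 3f ^ 63 = 5c
byte 7: (a0 ^ 25) ^ 20 = 85 ^ 20 = a5
byte 8: (f4 ^ 40) ^ 74 = b4 ^ 74 = c0
byte 9: (5d ^ ca) ^ 68 = 97 ^ 68 = ff
byte 10: (6f ^ 96) ^ 65 = f9 ^ 65 = 9c

00010010 10001100 11100010 11001010 11011111 00010111 01011100 10100101 11000000 11111111 10011100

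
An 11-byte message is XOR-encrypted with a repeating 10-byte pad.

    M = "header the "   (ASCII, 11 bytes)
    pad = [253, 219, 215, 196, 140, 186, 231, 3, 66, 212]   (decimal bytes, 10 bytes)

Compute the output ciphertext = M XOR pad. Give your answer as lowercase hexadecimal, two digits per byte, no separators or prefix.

95beb6a0e9c8c7772ab1dd

The 10-byte key repeats, so the effective keystream is fd db d7 c4 8c ba e7 03 42 d4 fd.
byte 0: 104 xor 253 = 149
byte 1: 101 xor 219 = 190
byte 2:  97 xor 215 = 182
byte 3: 100 xor 196 = 160
byte 4: 101 xor 140 = 233
byte 5: 114 xor 186 = 200
byte 6:  32 xor 231 = 199
byte 7: 116 xor   3 = 119
byte 8: 104 xor  66 =  42
byte 9: 101 xor 212 = 177
byte 10:  32 xor 253 = 221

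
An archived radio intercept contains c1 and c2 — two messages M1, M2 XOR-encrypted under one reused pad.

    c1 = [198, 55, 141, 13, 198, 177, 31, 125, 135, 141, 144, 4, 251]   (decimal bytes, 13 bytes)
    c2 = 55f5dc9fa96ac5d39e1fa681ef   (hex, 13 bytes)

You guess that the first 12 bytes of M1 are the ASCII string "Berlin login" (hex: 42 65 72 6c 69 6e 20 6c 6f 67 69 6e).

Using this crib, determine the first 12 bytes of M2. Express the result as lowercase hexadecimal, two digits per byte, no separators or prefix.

First, c1 ⊕ c2 = (M1 ⊕ K) ⊕ (M2 ⊕ K) = M1 ⊕ M2, so the key drops out. Then M2 = (M1 ⊕ M2) ⊕ M1 over the first 12 bytes.
byte 0: (c6 xor 55) xor 42 = 93 xor 42 = d1
byte 1: (37 xor f5) xor 65 = c2 xor 65 = a7
byte 2: (8d xor dc) xor 72 = 51 xor 72 = 23
byte 3: (0d xor 9f) xor 6c = 92 xor 6c = fe
byte 4: (c6 xor a9) xor 69 = 6f xor 69 = 06
byte 5: (b1 xor 6a) xor 6e = db xor 6e = b5
byte 6: (1f xor c5) xor 20 = da xor 20 = fa
byte 7: (7d xor d3) xor 6c = ae xor 6c = c2
byte 8: (87 xor 9e) xor 6f = 19 xor 6f = 76
byte 9: (8d xor 1f) xor 67 = 92 xor 67 = f5
byte 10: (90 xor a6) xor 69 = 36 xor 69 = 5f
byte 11: (04 xor 81) xor 6e = 85 xor 6e = eb

d1a723fe06b5fac276f55feb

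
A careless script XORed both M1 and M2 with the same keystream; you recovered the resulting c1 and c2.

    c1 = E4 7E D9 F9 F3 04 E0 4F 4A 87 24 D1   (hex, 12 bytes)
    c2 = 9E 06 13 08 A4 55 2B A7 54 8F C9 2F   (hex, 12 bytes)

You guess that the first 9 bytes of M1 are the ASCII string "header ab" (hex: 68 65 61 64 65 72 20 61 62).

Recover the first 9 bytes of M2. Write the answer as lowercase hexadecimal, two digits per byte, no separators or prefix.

121dab953223eb897c

First, c1 ⊕ c2 = (M1 ⊕ K) ⊕ (M2 ⊕ K) = M1 ⊕ M2, so the key drops out. Then M2 = (M1 ⊕ M2) ⊕ M1 over the first 9 bytes.
byte 0: (e4 ⊕ 9e) ⊕ 68 = 7a ⊕ 68 = 12
byte 1: (7e ⊕ 06) ⊕ 65 = 78 ⊕ 65 = 1d
byte 2: (d9 ⊕ 13) ⊕ 61 = ca ⊕ 61 = ab
byte 3: (f9 ⊕ 08) ⊕ 64 = f1 ⊕ 64 = 95
byte 4: (f3 ⊕ a4) ⊕ 65 = 57 ⊕ 65 = 32
byte 5: (04 ⊕ 55) ⊕ 72 = 51 ⊕ 72 = 23
byte 6: (e0 ⊕ 2b) ⊕ 20 = cb ⊕ 20 = eb
byte 7: (4f ⊕ a7) ⊕ 61 = e8 ⊕ 61 = 89
byte 8: (4a ⊕ 54) ⊕ 62 = 1e ⊕ 62 = 7c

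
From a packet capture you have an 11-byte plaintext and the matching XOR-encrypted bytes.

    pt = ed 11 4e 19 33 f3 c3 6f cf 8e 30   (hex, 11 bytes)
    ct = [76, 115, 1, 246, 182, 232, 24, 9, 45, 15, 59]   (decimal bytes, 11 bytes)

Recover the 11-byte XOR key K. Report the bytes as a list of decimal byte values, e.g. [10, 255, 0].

[161, 98, 79, 239, 133, 27, 219, 102, 226, 129, 11]

Since ct = pt ⊕ K, XORing both sides with pt gives K = pt ⊕ ct.
byte 0: ed ^ 4c = a1
byte 1: 11 ^ 73 = 62
byte 2: 4e ^ 01 = 4f
byte 3: 19 ^ f6 = ef
byte 4: 33 ^ b6 = 85
byte 5: f3 ^ e8 = 1b
byte 6: c3 ^ 18 = db
byte 7: 6f ^ 09 = 66
byte 8: cf ^ 2d = e2
byte 9: 8e ^ 0f = 81
byte 10: 30 ^ 3b = 0b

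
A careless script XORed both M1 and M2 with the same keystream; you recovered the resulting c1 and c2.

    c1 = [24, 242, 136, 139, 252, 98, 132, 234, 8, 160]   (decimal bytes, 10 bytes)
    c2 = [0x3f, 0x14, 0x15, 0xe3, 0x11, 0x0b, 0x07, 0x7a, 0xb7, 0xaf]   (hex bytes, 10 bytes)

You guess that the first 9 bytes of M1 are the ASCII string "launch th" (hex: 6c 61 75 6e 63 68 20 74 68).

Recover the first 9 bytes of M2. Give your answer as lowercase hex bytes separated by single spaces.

4b 87 e8 06 8e 01 a3 e4 d7

First, c1 ⊕ c2 = (M1 ⊕ K) ⊕ (M2 ⊕ K) = M1 ⊕ M2, so the key drops out. Then M2 = (M1 ⊕ M2) ⊕ M1 over the first 9 bytes.
byte 0: (18 ⊕ 3f) ⊕ 6c = 27 ⊕ 6c = 4b
byte 1: (f2 ⊕ 14) ⊕ 61 = e6 ⊕ 61 = 87
byte 2: (88 ⊕ 15) ⊕ 75 = 9d ⊕ 75 = e8
byte 3: (8b ⊕ e3) ⊕ 6e = 68 ⊕ 6e = 06
byte 4: (fc ⊕ 11) ⊕ 63 = ed ⊕ 63 = 8e
byte 5: (62 ⊕ 0b) ⊕ 68 = 69 ⊕ 68 = 01
byte 6: (84 ⊕ 07) ⊕ 20 = 83 ⊕ 20 = a3
byte 7: (ea ⊕ 7a) ⊕ 74 = 90 ⊕ 74 = e4
byte 8: (08 ⊕ b7) ⊕ 68 = bf ⊕ 68 = d7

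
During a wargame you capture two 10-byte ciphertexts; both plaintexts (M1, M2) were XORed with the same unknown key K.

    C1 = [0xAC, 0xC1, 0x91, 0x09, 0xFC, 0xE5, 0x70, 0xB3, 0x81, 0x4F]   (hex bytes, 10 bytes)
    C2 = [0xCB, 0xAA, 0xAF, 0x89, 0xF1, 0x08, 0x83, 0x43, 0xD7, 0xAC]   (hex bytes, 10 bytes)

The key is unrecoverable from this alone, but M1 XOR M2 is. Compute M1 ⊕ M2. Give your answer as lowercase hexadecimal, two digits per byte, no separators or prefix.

C1 ⊕ C2 = (M1 ⊕ K) ⊕ (M2 ⊕ K) = M1 ⊕ M2 — the shared key cancels under XOR.
ac ⊕ cb = 67
c1 ⊕ aa = 6b
91 ⊕ af = 3e
09 ⊕ 89 = 80
fc ⊕ f1 = 0d
e5 ⊕ 08 = ed
70 ⊕ 83 = f3
b3 ⊕ 43 = f0
81 ⊕ d7 = 56
4f ⊕ ac = e3

676b3e800dedf3f056e3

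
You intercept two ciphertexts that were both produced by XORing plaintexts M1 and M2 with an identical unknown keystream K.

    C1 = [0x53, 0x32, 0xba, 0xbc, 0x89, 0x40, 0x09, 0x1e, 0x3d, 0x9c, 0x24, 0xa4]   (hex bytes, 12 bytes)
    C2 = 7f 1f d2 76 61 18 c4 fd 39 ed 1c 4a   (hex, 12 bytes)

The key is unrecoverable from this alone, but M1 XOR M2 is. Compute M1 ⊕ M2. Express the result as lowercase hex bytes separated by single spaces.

C1 ⊕ C2 = (M1 ⊕ K) ⊕ (M2 ⊕ K) = M1 ⊕ M2 — the shared key cancels under XOR.
53 ^ 7f = 2c
32 ^ 1f = 2d
ba ^ d2 = 68
bc ^ 76 = ca
89 ^ 61 = e8
40 ^ 18 = 58
09 ^ c4 = cd
1e ^ fd = e3
3d ^ 39 = 04
9c ^ ed = 71
24 ^ 1c = 38
a4 ^ 4a = ee

2c 2d 68 ca e8 58 cd e3 04 71 38 ee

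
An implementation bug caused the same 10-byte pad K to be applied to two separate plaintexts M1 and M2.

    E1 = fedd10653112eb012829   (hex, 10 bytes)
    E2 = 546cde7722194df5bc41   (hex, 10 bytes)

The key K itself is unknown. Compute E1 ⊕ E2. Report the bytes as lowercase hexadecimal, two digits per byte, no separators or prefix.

aab1ce12130ba6f49468

E1 ⊕ E2 = (M1 ⊕ K) ⊕ (M2 ⊕ K) = M1 ⊕ M2 — the shared key cancels under XOR.
byte 0: 11111110 XOR 01010100 = 10101010
byte 1: 11011101 XOR 01101100 = 10110001
byte 2: 00010000 XOR 11011110 = 11001110
byte 3: 01100101 XOR 01110111 = 00010010
byte 4: 00110001 XOR 00100010 = 00010011
byte 5: 00010010 XOR 00011001 = 00001011
byte 6: 11101011 XOR 01001101 = 10100110
byte 7: 00000001 XOR 11110101 = 11110100
byte 8: 00101000 XOR 10111100 = 10010100
byte 9: 00101001 XOR 01000001 = 01101000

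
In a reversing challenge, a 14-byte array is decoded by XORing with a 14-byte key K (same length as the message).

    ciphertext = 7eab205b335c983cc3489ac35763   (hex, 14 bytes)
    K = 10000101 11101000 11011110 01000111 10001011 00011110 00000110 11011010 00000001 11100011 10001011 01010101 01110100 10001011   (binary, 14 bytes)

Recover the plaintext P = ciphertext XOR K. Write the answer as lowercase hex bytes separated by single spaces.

byte 0: 7e ⊕ 85 = fb
byte 1: ab ⊕ e8 = 43
byte 2: 20 ⊕ de = fe
byte 3: 5b ⊕ 47 = 1c
byte 4: 33 ⊕ 8b = b8
byte 5: 5c ⊕ 1e = 42
byte 6: 98 ⊕ 06 = 9e
byte 7: 3c ⊕ da = e6
byte 8: c3 ⊕ 01 = c2
byte 9: 48 ⊕ e3 = ab
byte 10: 9a ⊕ 8b = 11
byte 11: c3 ⊕ 55 = 96
byte 12: 57 ⊕ 74 = 23
byte 13: 63 ⊕ 8b = e8

fb 43 fe 1c b8 42 9e e6 c2 ab 11 96 23 e8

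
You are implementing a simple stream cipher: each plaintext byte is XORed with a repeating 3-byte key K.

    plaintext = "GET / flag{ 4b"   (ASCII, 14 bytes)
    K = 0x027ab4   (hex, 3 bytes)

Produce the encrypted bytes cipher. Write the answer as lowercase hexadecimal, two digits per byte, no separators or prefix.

The 3-byte key repeats, so the effective keystream is 02 7a b4 02 7a b4 02 7a b4 02 7a b4 02 7a.
byte 0: 47 XOR 02 = 45
byte 1: 45 XOR 7a = 3f
byte 2: 54 XOR b4 = e0
byte 3: 20 XOR 02 = 22
byte 4: 2f XOR 7a = 55
byte 5: 20 XOR b4 = 94
byte 6: 66 XOR 02 = 64
byte 7: 6c XOR 7a = 16
byte 8: 61 XOR b4 = d5
byte 9: 67 XOR 02 = 65
byte 10: 7b XOR 7a = 01
byte 11: 20 XOR b4 = 94
byte 12: 34 XOR 02 = 36
byte 13: 62 XOR 7a = 18

453fe02255946416d56501943618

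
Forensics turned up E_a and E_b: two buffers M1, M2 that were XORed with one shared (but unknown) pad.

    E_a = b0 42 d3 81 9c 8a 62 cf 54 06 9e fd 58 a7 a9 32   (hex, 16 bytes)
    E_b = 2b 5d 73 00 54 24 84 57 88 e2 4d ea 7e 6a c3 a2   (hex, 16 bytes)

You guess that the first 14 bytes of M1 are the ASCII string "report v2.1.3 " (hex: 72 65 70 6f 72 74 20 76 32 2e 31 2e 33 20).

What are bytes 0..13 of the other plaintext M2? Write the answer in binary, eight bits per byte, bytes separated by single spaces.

11101001 01111010 11010000 11101110 10111010 11011010 11000110 11101110 11101110 11001010 11100010 00111001 00010101 11101101

First, E_a ⊕ E_b = (M1 ⊕ K) ⊕ (M2 ⊕ K) = M1 ⊕ M2, so the key drops out. Then M2 = (M1 ⊕ M2) ⊕ M1 over the first 14 bytes.
byte 0: (b0 xor 2b) xor 72 = 9b xor 72 = e9
byte 1: (42 xor 5d) xor 65 = 1f xor 65 = 7a
byte 2: (d3 xor 73) xor 70 = a0 xor 70 = d0
byte 3: (81 xor 00) xor 6f = 81 xor 6f = ee
byte 4: (9c xor 54) xor 72 = c8 xor 72 = ba
byte 5: (8a xor 24) xor 74 = ae xor 74 = da
byte 6: (62 xor 84) xor 20 = e6 xor 20 = c6
byte 7: (cf xor 57) xor 76 = 98 xor 76 = ee
byte 8: (54 xor 88) xor 32 = dc xor 32 = ee
byte 9: (06 xor e2) xor 2e = e4 xor 2e = ca
byte 10: (9e xor 4d) xor 31 = d3 xor 31 = e2
byte 11: (fd xor ea) xor 2e = 17 xor 2e = 39
byte 12: (58 xor 7e) xor 33 = 26 xor 33 = 15
byte 13: (a7 xor 6a) xor 20 = cd xor 20 = ed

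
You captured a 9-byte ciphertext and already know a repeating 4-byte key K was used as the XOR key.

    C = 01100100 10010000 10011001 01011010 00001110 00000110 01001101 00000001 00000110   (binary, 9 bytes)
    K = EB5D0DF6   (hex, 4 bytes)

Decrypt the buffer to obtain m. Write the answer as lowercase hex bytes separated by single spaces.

8f cd 94 ac e5 5b 40 f7 ed

The 4-byte key repeats, so the effective keystream is eb 5d 0d f6 eb 5d 0d f6 eb.
byte 0: 64 xor eb = 8f
byte 1: 90 xor 5d = cd
byte 2: 99 xor 0d = 94
byte 3: 5a xor f6 = ac
byte 4: 0e xor eb = e5
byte 5: 06 xor 5d = 5b
byte 6: 4d xor 0d = 40
byte 7: 01 xor f6 = f7
byte 8: 06 xor eb = ed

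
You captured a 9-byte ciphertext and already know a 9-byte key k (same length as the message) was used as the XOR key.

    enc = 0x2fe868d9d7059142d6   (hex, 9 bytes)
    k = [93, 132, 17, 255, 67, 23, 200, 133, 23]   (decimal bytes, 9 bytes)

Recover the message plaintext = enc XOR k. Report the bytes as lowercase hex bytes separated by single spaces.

XOR is its own inverse, so applying the key byte-wise gives the result directly.
2f ⊕ 5d = 72
e8 ⊕ 84 = 6c
68 ⊕ 11 = 79
d9 ⊕ ff = 26
d7 ⊕ 43 = 94
05 ⊕ 17 = 12
91 ⊕ c8 = 59
42 ⊕ 85 = c7
d6 ⊕ 17 = c1

72 6c 79 26 94 12 59 c7 c1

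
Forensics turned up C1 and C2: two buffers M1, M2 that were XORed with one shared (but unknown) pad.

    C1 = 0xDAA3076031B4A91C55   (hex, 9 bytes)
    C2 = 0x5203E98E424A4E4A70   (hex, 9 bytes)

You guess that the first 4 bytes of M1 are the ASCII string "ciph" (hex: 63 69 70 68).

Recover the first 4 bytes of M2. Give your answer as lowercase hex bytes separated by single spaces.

eb c9 9e 86

First, C1 ⊕ C2 = (M1 ⊕ K) ⊕ (M2 ⊕ K) = M1 ⊕ M2, so the key drops out. Then M2 = (M1 ⊕ M2) ⊕ M1 over the first 4 bytes.
byte 0: (da ⊕ 52) ⊕ 63 = 88 ⊕ 63 = eb
byte 1: (a3 ⊕ 03) ⊕ 69 = a0 ⊕ 69 = c9
byte 2: (07 ⊕ e9) ⊕ 70 = ee ⊕ 70 = 9e
byte 3: (60 ⊕ 8e) ⊕ 68 = ee ⊕ 68 = 86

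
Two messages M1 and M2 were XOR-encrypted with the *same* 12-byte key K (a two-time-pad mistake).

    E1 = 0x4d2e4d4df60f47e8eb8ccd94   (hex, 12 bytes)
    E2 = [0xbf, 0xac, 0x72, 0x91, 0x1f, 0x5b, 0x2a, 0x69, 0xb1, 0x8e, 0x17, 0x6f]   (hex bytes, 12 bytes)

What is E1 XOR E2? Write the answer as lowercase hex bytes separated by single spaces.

f2 82 3f dc e9 54 6d 81 5a 02 da fb

E1 ⊕ E2 = (M1 ⊕ K) ⊕ (M2 ⊕ K) = M1 ⊕ M2 — the shared key cancels under XOR.
 77 xor 191 = 242
 46 xor 172 = 130
 77 xor 114 =  63
 77 xor 145 = 220
246 xor  31 = 233
 15 xor  91 =  84
 71 xor  42 = 109
232 xor 105 = 129
235 xor 177 =  90
140 xor 142 =   2
205 xor  23 = 218
148 xor 111 = 251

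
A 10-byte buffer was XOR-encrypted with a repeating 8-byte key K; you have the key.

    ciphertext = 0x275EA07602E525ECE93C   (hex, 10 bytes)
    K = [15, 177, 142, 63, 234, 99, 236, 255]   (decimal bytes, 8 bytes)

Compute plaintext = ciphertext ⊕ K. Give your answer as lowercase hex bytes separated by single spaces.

The 8-byte key repeats, so the effective keystream is 0f b1 8e 3f ea 63 ec ff 0f b1.
byte 0: 27 xor 0f = 28
byte 1: 5e xor b1 = ef
byte 2: a0 xor 8e = 2e
byte 3: 76 xor 3f = 49
byte 4: 02 xor ea = e8
byte 5: e5 xor 63 = 86
byte 6: 25 xor ec = c9
byte 7: ec xor ff = 13
byte 8: e9 xor 0f = e6
byte 9: 3c xor b1 = 8d

28 ef 2e 49 e8 86 c9 13 e6 8d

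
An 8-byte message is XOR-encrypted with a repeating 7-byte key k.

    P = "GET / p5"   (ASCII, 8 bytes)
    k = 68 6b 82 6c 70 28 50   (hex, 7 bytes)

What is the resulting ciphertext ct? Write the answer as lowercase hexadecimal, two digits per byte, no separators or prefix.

2f2ed64c5f08205d

The 7-byte key repeats, so the effective keystream is 68 6b 82 6c 70 28 50 68.
byte 0:  71 xor 104 =  47
byte 1:  69 xor 107 =  46
byte 2:  84 xor 130 = 214
byte 3:  32 xor 108 =  76
byte 4:  47 xor 112 =  95
byte 5:  32 xor  40 =   8
byte 6: 112 xor  80 =  32
byte 7:  53 xor 104 =  93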